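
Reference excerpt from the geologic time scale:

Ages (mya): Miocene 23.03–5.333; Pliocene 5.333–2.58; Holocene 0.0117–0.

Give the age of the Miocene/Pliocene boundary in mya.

5.333 mya

The Miocene ends and the Pliocene begins at 5.333 mya.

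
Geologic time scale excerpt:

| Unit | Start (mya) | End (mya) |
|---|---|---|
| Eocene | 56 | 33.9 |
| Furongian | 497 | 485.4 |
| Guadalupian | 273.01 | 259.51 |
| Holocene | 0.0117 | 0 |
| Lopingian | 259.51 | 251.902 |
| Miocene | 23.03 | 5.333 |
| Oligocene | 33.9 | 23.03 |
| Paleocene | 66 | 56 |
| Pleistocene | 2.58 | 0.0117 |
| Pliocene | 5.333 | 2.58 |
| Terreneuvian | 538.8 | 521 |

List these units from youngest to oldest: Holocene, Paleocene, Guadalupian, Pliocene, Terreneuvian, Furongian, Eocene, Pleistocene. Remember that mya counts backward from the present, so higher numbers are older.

Sorting by start age (ascending Ma, since larger Ma = older): Holocene start 0.0117, Pleistocene start 2.58, Pliocene start 5.333, Eocene start 56, Paleocene start 66, Guadalupian start 273.01, Furongian start 497, Terreneuvian start 538.8.

Holocene, Pleistocene, Pliocene, Eocene, Paleocene, Guadalupian, Furongian, Terreneuvian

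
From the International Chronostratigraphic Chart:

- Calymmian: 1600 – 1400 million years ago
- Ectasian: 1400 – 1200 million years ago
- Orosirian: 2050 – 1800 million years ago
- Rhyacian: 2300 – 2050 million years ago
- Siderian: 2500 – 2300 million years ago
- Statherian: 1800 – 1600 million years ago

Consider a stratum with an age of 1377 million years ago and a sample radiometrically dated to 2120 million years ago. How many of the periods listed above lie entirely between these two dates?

The older date is 2120 Ma and the younger is 1377 Ma.
Periods with start < 2120 and end > 1377 Ma: Orosirian (2050–1800), Statherian (1800–1600), Calymmian (1600–1400).
That is 3 complete periods.

3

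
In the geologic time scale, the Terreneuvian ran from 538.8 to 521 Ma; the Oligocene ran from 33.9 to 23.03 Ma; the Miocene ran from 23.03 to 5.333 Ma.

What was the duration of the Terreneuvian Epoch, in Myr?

538.8 − 521 = 17.8 million years.

17.8 million years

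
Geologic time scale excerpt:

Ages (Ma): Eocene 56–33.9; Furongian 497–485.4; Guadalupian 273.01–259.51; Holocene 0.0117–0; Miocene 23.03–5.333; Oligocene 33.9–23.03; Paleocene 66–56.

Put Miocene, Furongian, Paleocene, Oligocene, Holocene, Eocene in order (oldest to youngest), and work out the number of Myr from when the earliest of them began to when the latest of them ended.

From the excerpt: Miocene 23.03–5.333; Furongian 497–485.4; Paleocene 66–56; Oligocene 33.9–23.03; Holocene 0.0117–0; Eocene 56–33.9 (Ma).
Larger Ma is earlier, so the oldest is Furongian and the youngest is Holocene; oldest to youngest: Furongian, Paleocene, Eocene, Oligocene, Miocene, Holocene.
Oldest start 497 minus youngest end 0 gives 497 Myr overall.

Furongian, Paleocene, Eocene, Oligocene, Miocene, Holocene; total span 497 Myr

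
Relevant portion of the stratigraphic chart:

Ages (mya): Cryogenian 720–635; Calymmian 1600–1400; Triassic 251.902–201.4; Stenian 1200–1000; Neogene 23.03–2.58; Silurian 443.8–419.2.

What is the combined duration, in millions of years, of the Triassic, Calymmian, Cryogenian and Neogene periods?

Duration is start − end for each: (251.902 − 201.4) + (1600 − 1400) + (720 − 635) + (23.03 − 2.58).
That is 50.502 + 200 + 85 + 20.45, which totals 355.952 million years.

355.952 million years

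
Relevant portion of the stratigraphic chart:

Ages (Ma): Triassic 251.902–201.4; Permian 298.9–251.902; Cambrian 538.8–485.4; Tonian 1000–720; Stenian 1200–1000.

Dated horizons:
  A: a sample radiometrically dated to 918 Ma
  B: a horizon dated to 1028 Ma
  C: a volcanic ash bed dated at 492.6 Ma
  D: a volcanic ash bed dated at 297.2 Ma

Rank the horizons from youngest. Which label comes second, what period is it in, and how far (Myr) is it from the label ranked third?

Smaller Ma means younger, so youngest first: D 297.2 < C 492.6 < A 918 < B 1028.
Counting 2 along gives C (492.6 Ma); the excerpt puts that inside the Cambrian, 538.8–485.4 Ma.
Next in line is A (918 Ma), and 918 − 492.6 = 425.4 Myr.

C, in the Cambrian; 425.4 million years to A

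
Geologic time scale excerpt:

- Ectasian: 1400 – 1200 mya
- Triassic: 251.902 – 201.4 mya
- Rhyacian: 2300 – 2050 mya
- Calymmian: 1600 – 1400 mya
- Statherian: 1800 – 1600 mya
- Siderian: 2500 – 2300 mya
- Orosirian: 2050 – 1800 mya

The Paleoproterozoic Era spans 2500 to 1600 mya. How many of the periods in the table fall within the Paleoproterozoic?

4

Periods inside 2500–1600 Ma: Siderian, Rhyacian, Orosirian, Statherian — 4 in total.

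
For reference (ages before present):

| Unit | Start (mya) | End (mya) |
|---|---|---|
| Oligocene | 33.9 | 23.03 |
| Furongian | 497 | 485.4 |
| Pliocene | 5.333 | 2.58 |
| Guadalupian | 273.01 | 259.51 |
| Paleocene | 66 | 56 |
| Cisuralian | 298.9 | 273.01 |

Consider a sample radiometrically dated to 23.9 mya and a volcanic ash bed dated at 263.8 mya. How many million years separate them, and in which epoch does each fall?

Elapsed time: 263.8 − 23.9 = 239.9 Myr.
23.9 Ma lies within 33.9–23.03 Ma: Oligocene.
263.8 Ma lies within 273.01–259.51 Ma: Guadalupian.

239.9 million years apart; the first in the Oligocene, the second in the Guadalupian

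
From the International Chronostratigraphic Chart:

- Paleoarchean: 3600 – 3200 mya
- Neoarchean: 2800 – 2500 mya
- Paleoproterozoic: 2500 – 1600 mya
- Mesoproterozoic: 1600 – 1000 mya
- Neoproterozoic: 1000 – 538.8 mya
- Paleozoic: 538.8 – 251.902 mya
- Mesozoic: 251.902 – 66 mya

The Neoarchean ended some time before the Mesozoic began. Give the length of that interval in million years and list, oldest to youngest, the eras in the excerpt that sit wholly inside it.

The Neoarchean closes at 2500 Ma and the Mesozoic opens at 251.902 Ma, so the interval is 2500 − 251.902 = 2248.098 Myr.
An era fits inside if it starts at or after 2500 Ma and ends at or before 251.902 Ma; oldest first that gives Paleoproterozoic, Mesoproterozoic, Neoproterozoic, Paleozoic.

2248.098 million years; Paleoproterozoic, Mesoproterozoic, Neoproterozoic, Paleozoic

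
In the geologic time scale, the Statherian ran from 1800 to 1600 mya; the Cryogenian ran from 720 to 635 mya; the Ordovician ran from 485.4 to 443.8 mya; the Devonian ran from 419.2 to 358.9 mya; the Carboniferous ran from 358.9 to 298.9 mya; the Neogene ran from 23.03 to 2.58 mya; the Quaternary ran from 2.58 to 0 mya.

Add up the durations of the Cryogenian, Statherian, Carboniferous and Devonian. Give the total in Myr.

Duration is start − end for each: (720 − 635) + (1800 − 1600) + (358.9 − 298.9) + (419.2 − 358.9).
That is 85 + 200 + 60 + 60.3, which totals 405.3 million years.

405.3 million years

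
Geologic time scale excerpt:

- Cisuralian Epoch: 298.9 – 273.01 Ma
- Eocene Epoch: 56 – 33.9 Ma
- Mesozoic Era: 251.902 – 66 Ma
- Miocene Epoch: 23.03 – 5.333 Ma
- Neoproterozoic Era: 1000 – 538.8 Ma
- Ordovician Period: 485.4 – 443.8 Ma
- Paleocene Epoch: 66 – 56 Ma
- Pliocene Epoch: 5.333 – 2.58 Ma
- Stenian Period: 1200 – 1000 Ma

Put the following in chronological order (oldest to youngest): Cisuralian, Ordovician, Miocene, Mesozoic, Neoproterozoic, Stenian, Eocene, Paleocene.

Stenian, then Neoproterozoic, then Ordovician, then Cisuralian, then Mesozoic, then Paleocene, then Eocene, then Miocene

The oldest of these is Stenian (starts 1200 Ma) and the youngest is Miocene (ends 5.333 Ma).
In between, by decreasing start age: Neoproterozoic (1000), Ordovician (485.4), Cisuralian (298.9), Mesozoic (251.902), Paleocene (66), Eocene (56).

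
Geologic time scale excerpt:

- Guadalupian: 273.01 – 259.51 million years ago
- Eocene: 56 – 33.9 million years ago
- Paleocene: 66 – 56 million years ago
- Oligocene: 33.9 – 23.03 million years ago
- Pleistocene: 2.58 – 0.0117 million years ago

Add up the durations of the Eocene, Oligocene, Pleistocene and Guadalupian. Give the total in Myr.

49.0383 million years

Duration is start − end for each: (56 − 33.9) + (33.9 − 23.03) + (2.58 − 0.0117) + (273.01 − 259.51).
That is 22.1 + 10.87 + 2.5683 + 13.5, which totals 49.0383 million years.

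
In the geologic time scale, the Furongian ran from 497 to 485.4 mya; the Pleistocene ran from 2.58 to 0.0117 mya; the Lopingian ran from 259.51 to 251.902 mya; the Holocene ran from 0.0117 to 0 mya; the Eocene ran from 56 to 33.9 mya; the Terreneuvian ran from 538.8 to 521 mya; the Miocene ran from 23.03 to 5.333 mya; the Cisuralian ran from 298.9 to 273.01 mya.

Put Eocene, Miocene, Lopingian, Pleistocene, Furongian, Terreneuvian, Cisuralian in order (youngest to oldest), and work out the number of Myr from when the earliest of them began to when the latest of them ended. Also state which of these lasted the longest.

From the excerpt: Eocene 56–33.9; Miocene 23.03–5.333; Lopingian 259.51–251.902; Pleistocene 2.58–0.0117; Furongian 497–485.4; Terreneuvian 538.8–521; Cisuralian 298.9–273.01 (Ma).
Larger Ma is earlier, so the oldest is Terreneuvian and the youngest is Pleistocene; youngest to oldest: Pleistocene, Miocene, Eocene, Lopingian, Cisuralian, Furongian, Terreneuvian.
Oldest start 538.8 minus youngest end 0.0117 gives 538.7883 Myr overall.
Individual lengths (start − end): Terreneuvian 17.8; Miocene 17.697; Pleistocene 2.5683; Furongian 11.6; Cisuralian 25.89; Lopingian 7.608; Eocene 22.1. The largest is Cisuralian at 25.89 Myr.

Pleistocene → Miocene → Eocene → Lopingian → Cisuralian → Furongian → Terreneuvian; total span 538.7883 Myr; longest is Cisuralian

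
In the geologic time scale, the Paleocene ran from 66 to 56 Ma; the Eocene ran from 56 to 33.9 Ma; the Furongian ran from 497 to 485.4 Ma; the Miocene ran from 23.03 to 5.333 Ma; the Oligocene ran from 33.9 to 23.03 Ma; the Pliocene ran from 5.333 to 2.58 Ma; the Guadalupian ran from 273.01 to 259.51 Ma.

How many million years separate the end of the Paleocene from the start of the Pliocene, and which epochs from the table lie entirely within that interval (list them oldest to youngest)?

The Paleocene closes at 56 Ma and the Pliocene opens at 5.333 Ma, so the interval is 56 − 5.333 = 50.667 Myr.
An epoch fits inside if it starts at or after 56 Ma and ends at or before 5.333 Ma; oldest first that gives Eocene, Oligocene, Miocene.

50.667 million years; Eocene, Oligocene, Miocene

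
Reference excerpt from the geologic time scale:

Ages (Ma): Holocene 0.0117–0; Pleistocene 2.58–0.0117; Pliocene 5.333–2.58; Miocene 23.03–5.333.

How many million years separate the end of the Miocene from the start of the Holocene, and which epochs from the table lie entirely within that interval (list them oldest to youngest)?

5.3213 million years; Pliocene, Pleistocene

End of Miocene = 5.333 Ma; start of Holocene = 0.0117 Ma.
Gap = 5.333 − 0.0117 = 5.3213 Myr.
Epochs wholly inside 5.333–0.0117 Ma: Pliocene (5.333–2.58), Pleistocene (2.58–0.0117).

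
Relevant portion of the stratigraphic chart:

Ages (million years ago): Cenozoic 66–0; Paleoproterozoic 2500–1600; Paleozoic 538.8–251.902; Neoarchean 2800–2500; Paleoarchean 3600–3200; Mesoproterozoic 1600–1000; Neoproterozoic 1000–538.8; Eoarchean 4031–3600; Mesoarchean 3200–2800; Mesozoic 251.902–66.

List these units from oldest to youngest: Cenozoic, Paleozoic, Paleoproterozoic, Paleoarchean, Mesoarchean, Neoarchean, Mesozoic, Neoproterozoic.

Paleoarchean, then Mesoarchean, then Neoarchean, then Paleoproterozoic, then Neoproterozoic, then Paleozoic, then Mesozoic, then Cenozoic

Read off each span (Ma): Cenozoic 66–0; Paleozoic 538.8–251.902; Paleoproterozoic 2500–1600; Paleoarchean 3600–3200; Mesoarchean 3200–2800; Neoarchean 2800–2500; Mesozoic 251.902–66; Neoproterozoic 1000–538.8.
Larger Ma is older, so oldest→youngest is Paleoarchean, Mesoarchean, Neoarchean, Paleoproterozoic, Neoproterozoic, Paleozoic, Mesozoic, Cenozoic.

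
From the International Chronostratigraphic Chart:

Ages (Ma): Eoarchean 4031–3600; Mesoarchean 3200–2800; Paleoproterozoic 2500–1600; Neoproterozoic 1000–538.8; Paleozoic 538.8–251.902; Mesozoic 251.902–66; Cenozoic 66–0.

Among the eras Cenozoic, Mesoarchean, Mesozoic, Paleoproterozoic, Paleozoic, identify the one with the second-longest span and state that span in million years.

Mesoarchean, 400 million years

Durations: Cenozoic 66; Mesoarchean 400; Mesozoic 185.902; Paleoproterozoic 900; Paleozoic 286.898 Myr.
Sorted longest-first: Paleoproterozoic (900), Mesoarchean (400), Paleozoic (286.898), Mesozoic (185.902), Cenozoic (66).
The second longest is Mesoarchean at 400 Myr.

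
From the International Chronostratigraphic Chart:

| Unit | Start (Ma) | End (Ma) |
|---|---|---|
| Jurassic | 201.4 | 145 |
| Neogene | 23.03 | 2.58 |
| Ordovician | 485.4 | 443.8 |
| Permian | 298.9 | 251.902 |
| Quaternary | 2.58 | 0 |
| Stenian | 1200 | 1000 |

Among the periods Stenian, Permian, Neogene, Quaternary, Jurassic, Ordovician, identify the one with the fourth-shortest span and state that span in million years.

Permian, 46.998 million years

Durations: Stenian 200; Permian 46.998; Neogene 20.45; Quaternary 2.58; Jurassic 56.4; Ordovician 41.6 Myr.
Sorted shortest-first: Quaternary (2.58), Neogene (20.45), Ordovician (41.6), Permian (46.998), Jurassic (56.4), Stenian (200).
The fourth shortest is Permian at 46.998 Myr.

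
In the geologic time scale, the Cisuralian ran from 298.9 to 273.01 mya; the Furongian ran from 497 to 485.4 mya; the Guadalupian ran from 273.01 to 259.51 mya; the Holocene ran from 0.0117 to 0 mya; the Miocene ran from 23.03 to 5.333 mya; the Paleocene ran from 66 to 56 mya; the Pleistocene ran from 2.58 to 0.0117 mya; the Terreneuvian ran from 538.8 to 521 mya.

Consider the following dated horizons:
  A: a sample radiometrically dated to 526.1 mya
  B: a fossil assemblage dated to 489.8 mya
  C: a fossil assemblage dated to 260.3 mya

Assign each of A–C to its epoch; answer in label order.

A — Terreneuvian; B — Furongian; C — Guadalupian

Match each age against the start–end ranges in the excerpt: A = 526.1 Ma → Terreneuvian (538.8–521); B = 489.8 Ma → Furongian (497–485.4); C = 260.3 Ma → Guadalupian (273.01–259.51).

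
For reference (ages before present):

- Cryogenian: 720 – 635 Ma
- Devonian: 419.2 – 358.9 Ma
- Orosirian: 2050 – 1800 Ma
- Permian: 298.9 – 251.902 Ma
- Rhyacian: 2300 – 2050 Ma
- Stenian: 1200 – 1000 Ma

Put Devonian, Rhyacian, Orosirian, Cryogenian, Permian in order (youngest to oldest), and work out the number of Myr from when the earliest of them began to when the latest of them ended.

Start ages (Ma): Rhyacian 2300, Orosirian 2050, Cryogenian 720, Devonian 419.2, Permian 298.9.
Ordered youngest to oldest: Permian, Devonian, Cryogenian, Orosirian, Rhyacian.
Span = 2300 − 251.902 = 2048.098 Myr.

Permian → Devonian → Cryogenian → Orosirian → Rhyacian; total span 2048.098 Myr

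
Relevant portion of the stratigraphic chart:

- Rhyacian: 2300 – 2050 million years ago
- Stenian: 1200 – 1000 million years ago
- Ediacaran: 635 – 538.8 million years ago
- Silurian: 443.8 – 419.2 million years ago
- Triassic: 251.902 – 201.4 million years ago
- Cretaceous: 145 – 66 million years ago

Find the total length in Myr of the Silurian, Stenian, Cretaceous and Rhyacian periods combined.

Duration is start − end for each: (443.8 − 419.2) + (1200 − 1000) + (145 − 66) + (2300 − 2050).
That is 24.6 + 200 + 79 + 250, which totals 553.6 million years.

553.6 million years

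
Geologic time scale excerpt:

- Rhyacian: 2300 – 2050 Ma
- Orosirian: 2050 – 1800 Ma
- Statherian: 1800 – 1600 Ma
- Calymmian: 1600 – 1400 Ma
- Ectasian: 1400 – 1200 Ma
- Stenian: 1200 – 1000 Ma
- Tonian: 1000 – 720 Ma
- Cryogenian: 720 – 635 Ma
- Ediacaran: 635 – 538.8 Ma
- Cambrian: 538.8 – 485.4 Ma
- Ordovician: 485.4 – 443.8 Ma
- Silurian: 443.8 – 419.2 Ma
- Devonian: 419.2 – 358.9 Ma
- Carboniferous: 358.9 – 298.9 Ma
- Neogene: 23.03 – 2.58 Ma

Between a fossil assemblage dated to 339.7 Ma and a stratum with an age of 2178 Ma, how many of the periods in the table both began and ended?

12

The older date is 2178 Ma and the younger is 339.7 Ma.
Periods with start < 2178 and end > 339.7 Ma: Orosirian (2050–1800), Statherian (1800–1600), Calymmian (1600–1400), Ectasian (1400–1200), Stenian (1200–1000), Tonian (1000–720), Cryogenian (720–635), Ediacaran (635–538.8), Cambrian (538.8–485.4), Ordovician (485.4–443.8), Silurian (443.8–419.2), Devonian (419.2–358.9).
That is 12 complete periods.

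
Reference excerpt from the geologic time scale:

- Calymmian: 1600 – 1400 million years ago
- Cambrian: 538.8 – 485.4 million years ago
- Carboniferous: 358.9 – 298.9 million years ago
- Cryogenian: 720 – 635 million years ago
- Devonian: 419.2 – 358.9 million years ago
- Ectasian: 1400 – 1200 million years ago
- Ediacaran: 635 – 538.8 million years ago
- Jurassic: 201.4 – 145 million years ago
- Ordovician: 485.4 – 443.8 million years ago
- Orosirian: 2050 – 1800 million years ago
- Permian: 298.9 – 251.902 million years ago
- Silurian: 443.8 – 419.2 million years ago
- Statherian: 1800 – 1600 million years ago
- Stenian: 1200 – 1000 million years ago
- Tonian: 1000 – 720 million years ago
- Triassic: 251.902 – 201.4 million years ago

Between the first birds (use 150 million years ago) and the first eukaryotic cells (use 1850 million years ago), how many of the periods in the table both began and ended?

1850 Ma sits inside the Orosirian (2050–1800) and 150 Ma inside the Jurassic (201.4–145); neither of those is wholly between the two dates.
The listed periods lying completely between them are Statherian, Calymmian, Ectasian, Stenian, Tonian, Cryogenian, Ediacaran, Cambrian, Ordovician, Silurian, Devonian, Carboniferous, Permian, Triassic — 14 in all.

14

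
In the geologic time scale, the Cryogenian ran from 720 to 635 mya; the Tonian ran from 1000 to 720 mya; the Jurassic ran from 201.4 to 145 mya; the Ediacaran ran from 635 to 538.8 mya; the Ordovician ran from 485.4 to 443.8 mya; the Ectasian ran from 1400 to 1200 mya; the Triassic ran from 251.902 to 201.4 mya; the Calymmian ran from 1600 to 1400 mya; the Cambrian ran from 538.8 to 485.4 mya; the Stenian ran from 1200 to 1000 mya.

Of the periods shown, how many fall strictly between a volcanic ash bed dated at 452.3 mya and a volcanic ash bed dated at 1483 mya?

6

The older date is 1483 Ma and the younger is 452.3 Ma.
Periods with start < 1483 and end > 452.3 Ma: Ectasian (1400–1200), Stenian (1200–1000), Tonian (1000–720), Cryogenian (720–635), Ediacaran (635–538.8), Cambrian (538.8–485.4).
That is 6 complete periods.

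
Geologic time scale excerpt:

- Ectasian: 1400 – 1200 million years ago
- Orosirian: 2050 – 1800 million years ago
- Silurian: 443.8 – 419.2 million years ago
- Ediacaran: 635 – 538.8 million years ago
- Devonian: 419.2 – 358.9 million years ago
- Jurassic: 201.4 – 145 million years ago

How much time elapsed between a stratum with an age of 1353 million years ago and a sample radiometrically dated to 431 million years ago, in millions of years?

1353 − 431 = 922 million years.

922 million years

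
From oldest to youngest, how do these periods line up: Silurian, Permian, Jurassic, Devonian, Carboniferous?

Era membership (oldest first within each) — Paleozoic: Silurian, Devonian, Carboniferous, Permian; Mesozoic: Jurassic. Paleozoic precedes Mesozoic, which precedes Cenozoic. Concatenating the groups in that era order gives oldest to youngest directly.

Silurian, Devonian, Carboniferous, Permian, Jurassic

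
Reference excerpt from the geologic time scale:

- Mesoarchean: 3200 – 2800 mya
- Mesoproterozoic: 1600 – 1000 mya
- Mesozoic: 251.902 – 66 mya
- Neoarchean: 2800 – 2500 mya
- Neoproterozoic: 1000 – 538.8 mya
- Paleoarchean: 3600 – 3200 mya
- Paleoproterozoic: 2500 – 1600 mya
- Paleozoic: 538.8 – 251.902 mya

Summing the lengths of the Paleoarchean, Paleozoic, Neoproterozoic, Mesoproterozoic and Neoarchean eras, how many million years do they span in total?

Each duration: Paleoarchean = 400; Paleozoic = 286.898; Neoproterozoic = 461.2; Mesoproterozoic = 600; Neoarchean = 300.
Sum: 400 + 286.898 + 461.2 + 600 + 300 = 2048.098 Myr.

2048.098 million years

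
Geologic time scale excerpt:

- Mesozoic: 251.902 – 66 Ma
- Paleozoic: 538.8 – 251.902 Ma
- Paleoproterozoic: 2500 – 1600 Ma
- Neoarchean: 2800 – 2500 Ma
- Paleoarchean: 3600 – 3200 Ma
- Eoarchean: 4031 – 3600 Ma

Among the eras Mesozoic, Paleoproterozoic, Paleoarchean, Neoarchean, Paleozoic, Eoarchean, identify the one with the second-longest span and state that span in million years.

Start − end for each: Mesozoic 251.902 − 66 = 185.902; Paleoproterozoic 2500 − 1600 = 900; Paleoarchean 3600 − 3200 = 400; Neoarchean 2800 − 2500 = 300; Paleozoic 538.8 − 251.902 = 286.898; Eoarchean 4031 − 3600 = 431.
Ranking these from longest: Paleoproterozoic > Eoarchean > Paleoarchean > Neoarchean > Paleozoic > Mesozoic.
Position 2 in that ranking is Eoarchean, which lasted 431 Myr.

Eoarchean, 431 million years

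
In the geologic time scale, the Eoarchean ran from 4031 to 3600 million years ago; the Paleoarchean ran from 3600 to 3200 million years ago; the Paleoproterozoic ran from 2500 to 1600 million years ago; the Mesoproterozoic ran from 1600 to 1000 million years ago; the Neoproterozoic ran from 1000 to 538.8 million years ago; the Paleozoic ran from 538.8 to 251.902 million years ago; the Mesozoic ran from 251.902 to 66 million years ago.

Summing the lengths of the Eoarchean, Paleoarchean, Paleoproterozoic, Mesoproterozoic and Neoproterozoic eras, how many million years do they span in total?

Duration is start − end for each: (4031 − 3600) + (3600 − 3200) + (2500 − 1600) + (1600 − 1000) + (1000 − 538.8).
That is 431 + 400 + 900 + 600 + 461.2, which totals 2792.2 million years.

2792.2 million years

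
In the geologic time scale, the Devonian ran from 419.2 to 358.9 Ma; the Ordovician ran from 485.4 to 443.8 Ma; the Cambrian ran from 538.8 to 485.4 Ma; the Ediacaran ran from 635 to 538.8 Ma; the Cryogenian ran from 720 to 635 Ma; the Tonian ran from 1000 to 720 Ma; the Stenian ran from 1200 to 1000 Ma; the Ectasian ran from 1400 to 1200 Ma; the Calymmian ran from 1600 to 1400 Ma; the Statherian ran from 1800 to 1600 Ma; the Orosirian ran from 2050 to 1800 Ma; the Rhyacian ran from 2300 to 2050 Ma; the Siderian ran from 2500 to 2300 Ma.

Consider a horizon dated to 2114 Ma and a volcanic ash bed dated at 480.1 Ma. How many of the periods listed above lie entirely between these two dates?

9

2114 Ma sits inside the Rhyacian (2300–2050) and 480.1 Ma inside the Ordovician (485.4–443.8); neither of those is wholly between the two dates.
The listed periods lying completely between them are Orosirian, Statherian, Calymmian, Ectasian, Stenian, Tonian, Cryogenian, Ediacaran, Cambrian — 9 in all.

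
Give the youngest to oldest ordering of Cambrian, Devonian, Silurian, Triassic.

Triassic → Devonian → Silurian → Cambrian

Group by era (each group listed oldest first) — Paleozoic: Cambrian, Silurian, Devonian; Mesozoic: Triassic. The eras run Paleozoic → Mesozoic → Cenozoic. Concatenating the groups in that era order and then reversing gives youngest to oldest.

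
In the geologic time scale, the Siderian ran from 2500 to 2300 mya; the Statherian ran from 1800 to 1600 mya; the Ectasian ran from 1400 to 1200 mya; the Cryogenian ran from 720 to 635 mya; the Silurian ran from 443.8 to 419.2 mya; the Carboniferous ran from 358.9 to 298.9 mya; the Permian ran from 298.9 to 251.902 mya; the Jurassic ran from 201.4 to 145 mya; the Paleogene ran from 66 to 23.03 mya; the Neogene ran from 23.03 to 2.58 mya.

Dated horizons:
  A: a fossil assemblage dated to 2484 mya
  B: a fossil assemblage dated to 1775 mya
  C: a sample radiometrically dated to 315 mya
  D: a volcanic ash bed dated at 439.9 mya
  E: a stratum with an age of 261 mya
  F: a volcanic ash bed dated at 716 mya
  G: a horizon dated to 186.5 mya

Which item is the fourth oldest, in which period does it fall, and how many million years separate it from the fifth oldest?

D, in the Silurian; 124.9 million years to C

Sorted oldest-first by Ma: A (2484), B (1775), F (716), D (439.9), C (315), E (261), G (186.5).
The fourth oldest is D at 439.9 Ma, which lies in 443.8–419.2 Ma: the Silurian.
The fifth oldest is C at 315 Ma; separation = |439.9 − 315| = 124.9 Myr.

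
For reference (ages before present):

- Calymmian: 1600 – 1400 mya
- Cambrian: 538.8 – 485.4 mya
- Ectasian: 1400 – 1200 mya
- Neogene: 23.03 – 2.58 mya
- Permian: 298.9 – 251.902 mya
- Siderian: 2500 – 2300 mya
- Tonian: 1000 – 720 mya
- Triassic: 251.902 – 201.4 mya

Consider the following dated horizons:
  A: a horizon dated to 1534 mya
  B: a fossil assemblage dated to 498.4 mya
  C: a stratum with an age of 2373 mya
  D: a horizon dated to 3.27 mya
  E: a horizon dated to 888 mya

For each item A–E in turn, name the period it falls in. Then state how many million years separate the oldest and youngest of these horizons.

A: 1534 Ma lies in 1600–1400 Ma, so Calymmian.
B: 498.4 Ma lies in 538.8–485.4 Ma, so Cambrian.
C: 2373 Ma lies in 2500–2300 Ma, so Siderian.
D: 3.27 Ma lies in 23.03–2.58 Ma, so Neogene.
E: 888 Ma lies in 1000–720 Ma, so Tonian.
Oldest = 2373 Ma, youngest = 3.27 Ma → span 2369.73 Myr.

A — Calymmian; B — Cambrian; C — Siderian; D — Neogene; E — Tonian; span 2369.73 million years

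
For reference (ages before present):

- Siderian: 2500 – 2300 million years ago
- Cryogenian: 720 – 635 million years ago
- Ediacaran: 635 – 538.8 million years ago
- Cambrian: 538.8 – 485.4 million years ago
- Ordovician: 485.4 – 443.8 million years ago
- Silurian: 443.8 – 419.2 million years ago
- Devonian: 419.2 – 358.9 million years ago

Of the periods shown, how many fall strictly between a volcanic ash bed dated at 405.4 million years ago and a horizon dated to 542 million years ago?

The older date is 542 Ma and the younger is 405.4 Ma.
Periods with start < 542 and end > 405.4 Ma: Cambrian (538.8–485.4), Ordovician (485.4–443.8), Silurian (443.8–419.2).
That is 3 complete periods.

3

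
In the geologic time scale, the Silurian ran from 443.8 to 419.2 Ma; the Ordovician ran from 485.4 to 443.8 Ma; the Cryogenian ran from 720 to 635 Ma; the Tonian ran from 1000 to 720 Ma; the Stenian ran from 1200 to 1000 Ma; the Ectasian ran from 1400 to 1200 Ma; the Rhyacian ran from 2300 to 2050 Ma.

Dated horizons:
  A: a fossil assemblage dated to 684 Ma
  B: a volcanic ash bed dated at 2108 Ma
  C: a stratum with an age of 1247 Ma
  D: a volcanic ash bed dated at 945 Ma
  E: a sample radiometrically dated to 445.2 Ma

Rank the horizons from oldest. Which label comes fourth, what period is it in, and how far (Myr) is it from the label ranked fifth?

A, in the Cryogenian; 238.8 million years to E

Sorted oldest-first by Ma: B (2108), C (1247), D (945), A (684), E (445.2).
The fourth oldest is A at 684 Ma, which lies in 720–635 Ma: the Cryogenian.
The fifth oldest is E at 445.2 Ma; separation = |684 − 445.2| = 238.8 Myr.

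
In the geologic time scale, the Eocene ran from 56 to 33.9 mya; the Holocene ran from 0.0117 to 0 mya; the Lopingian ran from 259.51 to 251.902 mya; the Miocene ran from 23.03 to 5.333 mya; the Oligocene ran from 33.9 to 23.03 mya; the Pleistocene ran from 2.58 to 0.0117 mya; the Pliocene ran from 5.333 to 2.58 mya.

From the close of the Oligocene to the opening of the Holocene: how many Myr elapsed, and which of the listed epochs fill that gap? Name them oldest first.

End of Oligocene = 23.03 Ma; start of Holocene = 0.0117 Ma.
Gap = 23.03 − 0.0117 = 23.0183 Myr.
Epochs wholly inside 23.03–0.0117 Ma: Miocene (23.03–5.333), Pliocene (5.333–2.58), Pleistocene (2.58–0.0117).

23.0183 million years; Miocene, Pliocene, Pleistocene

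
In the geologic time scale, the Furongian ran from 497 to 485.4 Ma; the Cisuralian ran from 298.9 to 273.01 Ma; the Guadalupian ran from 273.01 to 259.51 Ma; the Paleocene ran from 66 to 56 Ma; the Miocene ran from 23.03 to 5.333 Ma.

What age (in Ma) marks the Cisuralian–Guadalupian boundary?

The Cisuralian ends and the Guadalupian begins at 273.01 Ma.

273.01 Ma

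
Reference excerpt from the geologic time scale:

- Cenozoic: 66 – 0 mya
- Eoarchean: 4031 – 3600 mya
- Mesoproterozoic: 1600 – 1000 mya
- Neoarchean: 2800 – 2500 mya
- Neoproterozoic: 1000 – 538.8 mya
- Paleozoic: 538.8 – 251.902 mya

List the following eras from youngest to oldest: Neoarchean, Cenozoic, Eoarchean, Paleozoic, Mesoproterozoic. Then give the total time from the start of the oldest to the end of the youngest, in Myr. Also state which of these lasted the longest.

Cenozoic, Paleozoic, Mesoproterozoic, Neoarchean, Eoarchean; total span 4031 Myr; longest is Mesoproterozoic

From the excerpt: Neoarchean 2800–2500; Cenozoic 66–0; Eoarchean 4031–3600; Paleozoic 538.8–251.902; Mesoproterozoic 1600–1000 (Ma).
Larger Ma is earlier, so the oldest is Eoarchean and the youngest is Cenozoic; youngest to oldest: Cenozoic, Paleozoic, Mesoproterozoic, Neoarchean, Eoarchean.
Oldest start 4031 minus youngest end 0 gives 4031 Myr overall.
Individual lengths (start − end): Cenozoic 66; Paleozoic 286.898; Neoarchean 300; Mesoproterozoic 600; Eoarchean 431. The largest is Mesoproterozoic at 600 Myr.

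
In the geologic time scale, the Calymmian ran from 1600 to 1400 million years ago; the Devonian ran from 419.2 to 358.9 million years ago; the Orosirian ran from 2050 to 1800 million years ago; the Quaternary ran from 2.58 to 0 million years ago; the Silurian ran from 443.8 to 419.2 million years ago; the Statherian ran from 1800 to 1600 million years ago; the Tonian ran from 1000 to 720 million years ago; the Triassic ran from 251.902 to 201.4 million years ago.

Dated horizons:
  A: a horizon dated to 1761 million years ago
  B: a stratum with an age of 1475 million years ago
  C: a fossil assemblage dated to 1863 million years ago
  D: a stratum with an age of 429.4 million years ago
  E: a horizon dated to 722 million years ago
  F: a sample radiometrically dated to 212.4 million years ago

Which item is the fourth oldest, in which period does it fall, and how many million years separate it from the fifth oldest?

E, in the Tonian; 292.6 million years to D

Sorted oldest-first by Ma: C (1863), A (1761), B (1475), E (722), D (429.4), F (212.4).
The fourth oldest is E at 722 Ma, which lies in 1000–720 Ma: the Tonian.
The fifth oldest is D at 429.4 Ma; separation = |722 − 429.4| = 292.6 Myr.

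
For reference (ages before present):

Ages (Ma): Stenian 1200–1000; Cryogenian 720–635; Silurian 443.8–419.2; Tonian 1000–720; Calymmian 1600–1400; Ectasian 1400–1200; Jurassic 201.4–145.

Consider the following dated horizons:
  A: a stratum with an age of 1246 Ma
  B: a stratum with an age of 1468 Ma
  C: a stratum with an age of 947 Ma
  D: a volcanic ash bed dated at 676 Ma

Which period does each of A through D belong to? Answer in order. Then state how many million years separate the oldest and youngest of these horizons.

A — Ectasian; B — Calymmian; C — Tonian; D — Cryogenian; span 792 million years

Match each age against the start–end ranges in the excerpt: A = 1246 Ma → Ectasian (1400–1200); B = 1468 Ma → Calymmian (1600–1400); C = 947 Ma → Tonian (1000–720); D = 676 Ma → Cryogenian (720–635).
The largest age is 1468 Ma and the smallest is 676 Ma; their difference is 792 Myr.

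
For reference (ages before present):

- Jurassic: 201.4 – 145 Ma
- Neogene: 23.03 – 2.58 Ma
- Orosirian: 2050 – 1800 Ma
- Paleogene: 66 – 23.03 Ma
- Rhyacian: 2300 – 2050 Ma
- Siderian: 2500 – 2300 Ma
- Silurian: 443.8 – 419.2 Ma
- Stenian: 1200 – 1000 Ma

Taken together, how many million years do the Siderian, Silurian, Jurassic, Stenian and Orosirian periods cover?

731 million years

Duration is start − end for each: (2500 − 2300) + (443.8 − 419.2) + (201.4 − 145) + (1200 − 1000) + (2050 − 1800).
That is 200 + 24.6 + 56.4 + 200 + 250, which totals 731 million years.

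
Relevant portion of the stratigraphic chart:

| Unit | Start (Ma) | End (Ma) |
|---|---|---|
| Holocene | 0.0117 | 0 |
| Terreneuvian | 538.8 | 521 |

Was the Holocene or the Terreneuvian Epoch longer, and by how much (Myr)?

Terreneuvian, by 17.7883 million years

Holocene: 0.0117 − 0 = 0.0117 Myr.
Terreneuvian: 538.8 − 521 = 17.8 Myr.
Difference: 17.8 − 0.0117 = 17.7883 Myr, so the Terreneuvian was longer.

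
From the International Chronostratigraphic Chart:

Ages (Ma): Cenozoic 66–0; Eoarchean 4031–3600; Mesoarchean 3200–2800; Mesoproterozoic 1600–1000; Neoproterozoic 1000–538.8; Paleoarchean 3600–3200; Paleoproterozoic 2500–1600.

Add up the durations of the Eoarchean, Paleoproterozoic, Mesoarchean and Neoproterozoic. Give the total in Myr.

2192.2 million years

Each duration: Eoarchean = 431; Paleoproterozoic = 900; Mesoarchean = 400; Neoproterozoic = 461.2.
Sum: 431 + 900 + 400 + 461.2 = 2192.2 Myr.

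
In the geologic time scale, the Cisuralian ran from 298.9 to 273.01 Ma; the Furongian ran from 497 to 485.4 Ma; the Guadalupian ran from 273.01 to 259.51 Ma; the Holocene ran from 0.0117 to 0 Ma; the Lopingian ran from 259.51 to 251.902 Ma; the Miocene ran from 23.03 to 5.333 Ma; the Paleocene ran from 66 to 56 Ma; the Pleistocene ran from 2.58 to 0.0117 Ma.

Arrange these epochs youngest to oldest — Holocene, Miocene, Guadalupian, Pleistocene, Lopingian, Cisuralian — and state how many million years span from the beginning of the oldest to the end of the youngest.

Holocene, Pleistocene, Miocene, Lopingian, Guadalupian, Cisuralian; total span 298.9 Myr

Start ages (Ma): Cisuralian 298.9, Guadalupian 273.01, Lopingian 259.51, Miocene 23.03, Pleistocene 2.58, Holocene 0.0117.
Ordered youngest to oldest: Holocene, Pleistocene, Miocene, Lopingian, Guadalupian, Cisuralian.
Span = 298.9 − 0 = 298.9 Myr.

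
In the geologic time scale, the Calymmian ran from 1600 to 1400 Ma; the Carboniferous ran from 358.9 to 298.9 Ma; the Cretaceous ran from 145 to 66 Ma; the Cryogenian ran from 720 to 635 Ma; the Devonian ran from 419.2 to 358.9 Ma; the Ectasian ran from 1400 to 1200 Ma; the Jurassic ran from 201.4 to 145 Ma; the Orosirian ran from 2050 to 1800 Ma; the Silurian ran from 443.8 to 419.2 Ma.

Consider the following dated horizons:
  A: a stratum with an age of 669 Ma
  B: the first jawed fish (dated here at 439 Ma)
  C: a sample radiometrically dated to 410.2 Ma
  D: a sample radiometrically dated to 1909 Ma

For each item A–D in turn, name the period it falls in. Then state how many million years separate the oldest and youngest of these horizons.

A: 669 Ma lies in 720–635 Ma, so Cryogenian.
B: 439 Ma lies in 443.8–419.2 Ma, so Silurian.
C: 410.2 Ma lies in 419.2–358.9 Ma, so Devonian.
D: 1909 Ma lies in 2050–1800 Ma, so Orosirian.
Oldest = 1909 Ma, youngest = 410.2 Ma → span 1498.8 Myr.

A — Cryogenian; B — Silurian; C — Devonian; D — Orosirian; span 1498.8 million years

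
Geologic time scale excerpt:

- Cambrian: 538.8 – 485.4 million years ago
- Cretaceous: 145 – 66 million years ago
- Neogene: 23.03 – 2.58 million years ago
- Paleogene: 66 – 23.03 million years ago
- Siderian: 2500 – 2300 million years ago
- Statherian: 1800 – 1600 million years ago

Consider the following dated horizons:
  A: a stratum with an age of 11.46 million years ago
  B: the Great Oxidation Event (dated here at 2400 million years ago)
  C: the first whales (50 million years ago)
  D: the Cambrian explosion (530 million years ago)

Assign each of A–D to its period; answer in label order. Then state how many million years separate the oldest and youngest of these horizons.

A — Neogene; B — Siderian; C — Paleogene; D — Cambrian; span 2388.54 million years

Match each age against the start–end ranges in the excerpt: A = 11.46 Ma → Neogene (23.03–2.58); B = 2400 Ma → Siderian (2500–2300); C = 50 Ma → Paleogene (66–23.03); D = 530 Ma → Cambrian (538.8–485.4).
The largest age is 2400 Ma and the smallest is 11.46 Ma; their difference is 2388.54 Myr.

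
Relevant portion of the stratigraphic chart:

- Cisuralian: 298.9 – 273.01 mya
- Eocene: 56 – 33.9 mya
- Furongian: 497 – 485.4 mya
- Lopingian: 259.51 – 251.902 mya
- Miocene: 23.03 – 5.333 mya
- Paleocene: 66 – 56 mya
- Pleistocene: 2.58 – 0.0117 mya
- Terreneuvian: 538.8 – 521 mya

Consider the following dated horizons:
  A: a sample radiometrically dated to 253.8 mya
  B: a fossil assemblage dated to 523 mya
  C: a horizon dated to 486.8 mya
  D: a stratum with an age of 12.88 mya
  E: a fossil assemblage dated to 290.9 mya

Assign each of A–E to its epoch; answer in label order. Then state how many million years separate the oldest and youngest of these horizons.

Match each age against the start–end ranges in the excerpt: A = 253.8 Ma → Lopingian (259.51–251.902); B = 523 Ma → Terreneuvian (538.8–521); C = 486.8 Ma → Furongian (497–485.4); D = 12.88 Ma → Miocene (23.03–5.333); E = 290.9 Ma → Cisuralian (298.9–273.01).
The largest age is 523 Ma and the smallest is 12.88 Ma; their difference is 510.12 Myr.

A — Lopingian; B — Terreneuvian; C — Furongian; D — Miocene; E — Cisuralian; span 510.12 million years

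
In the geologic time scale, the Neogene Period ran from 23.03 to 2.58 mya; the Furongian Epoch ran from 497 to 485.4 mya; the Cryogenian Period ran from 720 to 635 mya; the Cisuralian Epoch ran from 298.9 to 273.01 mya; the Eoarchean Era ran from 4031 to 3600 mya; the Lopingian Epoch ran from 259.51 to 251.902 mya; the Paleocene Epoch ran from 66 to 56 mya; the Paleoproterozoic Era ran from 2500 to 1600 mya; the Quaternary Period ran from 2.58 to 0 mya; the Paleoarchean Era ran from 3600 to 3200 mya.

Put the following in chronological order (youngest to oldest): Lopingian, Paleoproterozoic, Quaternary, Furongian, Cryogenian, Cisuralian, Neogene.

Quaternary, Neogene, Lopingian, Cisuralian, Furongian, Cryogenian, Paleoproterozoic

Read off each span (Ma): Lopingian 259.51–251.902; Paleoproterozoic 2500–1600; Quaternary 2.58–0; Furongian 497–485.4; Cryogenian 720–635; Cisuralian 298.9–273.01; Neogene 23.03–2.58.
Larger Ma is older, so oldest→youngest is Paleoproterozoic, Cryogenian, Furongian, Cisuralian, Lopingian, Neogene, Quaternary; reverse it for youngest→oldest.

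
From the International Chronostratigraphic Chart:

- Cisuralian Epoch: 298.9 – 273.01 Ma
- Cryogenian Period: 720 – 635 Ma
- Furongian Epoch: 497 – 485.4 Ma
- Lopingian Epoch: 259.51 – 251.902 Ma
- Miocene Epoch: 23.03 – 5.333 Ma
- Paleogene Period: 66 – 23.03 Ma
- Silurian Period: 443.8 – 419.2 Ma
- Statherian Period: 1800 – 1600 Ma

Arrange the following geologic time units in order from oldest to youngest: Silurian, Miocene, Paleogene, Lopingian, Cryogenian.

Cryogenian, Silurian, Lopingian, Paleogene, Miocene

Sorting by start age (descending Ma, since larger Ma = older): Cryogenian start 720, Silurian start 443.8, Lopingian start 259.51, Paleogene start 66, Miocene start 23.03.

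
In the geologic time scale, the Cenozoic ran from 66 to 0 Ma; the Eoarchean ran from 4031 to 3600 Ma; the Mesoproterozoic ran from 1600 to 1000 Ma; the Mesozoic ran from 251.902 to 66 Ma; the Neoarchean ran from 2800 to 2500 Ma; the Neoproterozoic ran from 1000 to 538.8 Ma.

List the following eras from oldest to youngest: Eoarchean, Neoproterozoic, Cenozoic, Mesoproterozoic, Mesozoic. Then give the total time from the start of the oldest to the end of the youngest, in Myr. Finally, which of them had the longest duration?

From the excerpt: Eoarchean 4031–3600; Neoproterozoic 1000–538.8; Cenozoic 66–0; Mesoproterozoic 1600–1000; Mesozoic 251.902–66 (Ma).
Larger Ma is earlier, so the oldest is Eoarchean and the youngest is Cenozoic; oldest to youngest: Eoarchean, Mesoproterozoic, Neoproterozoic, Mesozoic, Cenozoic.
Oldest start 4031 minus youngest end 0 gives 4031 Myr overall.
Individual lengths (start − end): Neoproterozoic 461.2; Mesoproterozoic 600; Mesozoic 185.902; Eoarchean 431; Cenozoic 66. The largest is Mesoproterozoic at 600 Myr.

Eoarchean → Mesoproterozoic → Neoproterozoic → Mesozoic → Cenozoic; total span 4031 Myr; longest is Mesoproterozoic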